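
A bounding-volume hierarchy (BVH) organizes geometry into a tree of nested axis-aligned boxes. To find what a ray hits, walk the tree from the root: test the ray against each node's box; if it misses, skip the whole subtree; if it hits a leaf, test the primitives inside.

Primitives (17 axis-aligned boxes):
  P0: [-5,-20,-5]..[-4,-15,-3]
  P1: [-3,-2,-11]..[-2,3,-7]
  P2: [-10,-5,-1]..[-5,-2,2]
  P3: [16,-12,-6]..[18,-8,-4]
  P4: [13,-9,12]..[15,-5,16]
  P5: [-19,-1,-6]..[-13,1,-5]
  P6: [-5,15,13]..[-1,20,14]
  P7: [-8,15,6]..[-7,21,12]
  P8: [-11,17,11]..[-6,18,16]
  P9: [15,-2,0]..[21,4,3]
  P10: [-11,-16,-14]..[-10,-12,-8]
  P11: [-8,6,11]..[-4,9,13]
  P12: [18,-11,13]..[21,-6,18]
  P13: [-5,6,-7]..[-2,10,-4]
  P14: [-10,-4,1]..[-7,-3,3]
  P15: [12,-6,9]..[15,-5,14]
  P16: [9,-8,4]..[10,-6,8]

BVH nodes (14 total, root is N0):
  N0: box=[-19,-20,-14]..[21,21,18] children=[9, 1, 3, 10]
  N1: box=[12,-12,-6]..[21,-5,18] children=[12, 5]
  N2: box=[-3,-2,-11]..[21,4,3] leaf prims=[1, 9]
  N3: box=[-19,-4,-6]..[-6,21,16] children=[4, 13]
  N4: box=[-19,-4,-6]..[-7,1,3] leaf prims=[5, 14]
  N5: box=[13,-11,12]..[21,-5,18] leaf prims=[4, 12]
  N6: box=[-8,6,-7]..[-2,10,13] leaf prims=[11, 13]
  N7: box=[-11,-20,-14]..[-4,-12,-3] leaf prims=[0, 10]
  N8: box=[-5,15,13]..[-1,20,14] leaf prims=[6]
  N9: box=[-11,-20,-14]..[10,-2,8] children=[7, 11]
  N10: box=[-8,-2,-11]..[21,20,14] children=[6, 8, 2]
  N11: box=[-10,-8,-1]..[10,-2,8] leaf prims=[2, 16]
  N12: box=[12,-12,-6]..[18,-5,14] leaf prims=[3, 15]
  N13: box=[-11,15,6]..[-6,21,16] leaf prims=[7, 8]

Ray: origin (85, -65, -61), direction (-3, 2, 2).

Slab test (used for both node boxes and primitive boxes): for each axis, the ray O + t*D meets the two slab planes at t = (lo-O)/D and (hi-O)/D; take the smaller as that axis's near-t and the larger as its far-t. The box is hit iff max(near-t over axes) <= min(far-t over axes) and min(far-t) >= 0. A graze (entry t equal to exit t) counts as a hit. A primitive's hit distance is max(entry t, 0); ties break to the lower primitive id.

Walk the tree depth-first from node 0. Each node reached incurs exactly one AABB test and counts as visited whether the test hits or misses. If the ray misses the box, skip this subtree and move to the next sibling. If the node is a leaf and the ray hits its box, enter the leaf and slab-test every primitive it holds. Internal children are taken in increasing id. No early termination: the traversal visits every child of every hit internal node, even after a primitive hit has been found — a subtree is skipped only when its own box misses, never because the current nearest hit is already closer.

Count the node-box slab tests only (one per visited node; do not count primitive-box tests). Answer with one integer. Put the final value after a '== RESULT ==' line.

Trace the traversal:
N0 x:[64/3,104/3] y:[45/2,43] z:[47/2,79/2] -> hit [47/2,104/3], descend [1, 3, 9, 10]
  N1 x:[64/3,73/3] y:[53/2,30] z:[55/2,79/2] -> miss, prune
  N3 x:[91/3,104/3] y:[61/2,43] z:[55/2,77/2] -> hit [61/2,104/3], descend [4, 13]
    N4 x:[92/3,104/3] y:[61/2,33] z:[55/2,32] -> hit [92/3,32] leaf, test {P5(miss), P14@t=31}
    N13 x:[91/3,32] y:[40,43] z:[67/2,77/2] -> miss, prune
  N9 x:[25,32] y:[45/2,63/2] z:[47/2,69/2] -> hit [25,63/2], descend [7, 11]
    N7 x:[89/3,32] y:[45/2,53/2] z:[47/2,29] -> miss, prune
    N11 x:[25,95/3] y:[57/2,63/2] z:[30,69/2] -> hit [30,63/2] leaf, test {P2@t=30, P16(miss)}
  N10 x:[64/3,31] y:[63/2,85/2] z:[25,75/2] -> miss, prune

Visited [0, 1, 3, 4, 13, 9, 7, 11, 10]. Tests: 9 box, 2 leaf. Nearest: P2.

== RESULT ==
9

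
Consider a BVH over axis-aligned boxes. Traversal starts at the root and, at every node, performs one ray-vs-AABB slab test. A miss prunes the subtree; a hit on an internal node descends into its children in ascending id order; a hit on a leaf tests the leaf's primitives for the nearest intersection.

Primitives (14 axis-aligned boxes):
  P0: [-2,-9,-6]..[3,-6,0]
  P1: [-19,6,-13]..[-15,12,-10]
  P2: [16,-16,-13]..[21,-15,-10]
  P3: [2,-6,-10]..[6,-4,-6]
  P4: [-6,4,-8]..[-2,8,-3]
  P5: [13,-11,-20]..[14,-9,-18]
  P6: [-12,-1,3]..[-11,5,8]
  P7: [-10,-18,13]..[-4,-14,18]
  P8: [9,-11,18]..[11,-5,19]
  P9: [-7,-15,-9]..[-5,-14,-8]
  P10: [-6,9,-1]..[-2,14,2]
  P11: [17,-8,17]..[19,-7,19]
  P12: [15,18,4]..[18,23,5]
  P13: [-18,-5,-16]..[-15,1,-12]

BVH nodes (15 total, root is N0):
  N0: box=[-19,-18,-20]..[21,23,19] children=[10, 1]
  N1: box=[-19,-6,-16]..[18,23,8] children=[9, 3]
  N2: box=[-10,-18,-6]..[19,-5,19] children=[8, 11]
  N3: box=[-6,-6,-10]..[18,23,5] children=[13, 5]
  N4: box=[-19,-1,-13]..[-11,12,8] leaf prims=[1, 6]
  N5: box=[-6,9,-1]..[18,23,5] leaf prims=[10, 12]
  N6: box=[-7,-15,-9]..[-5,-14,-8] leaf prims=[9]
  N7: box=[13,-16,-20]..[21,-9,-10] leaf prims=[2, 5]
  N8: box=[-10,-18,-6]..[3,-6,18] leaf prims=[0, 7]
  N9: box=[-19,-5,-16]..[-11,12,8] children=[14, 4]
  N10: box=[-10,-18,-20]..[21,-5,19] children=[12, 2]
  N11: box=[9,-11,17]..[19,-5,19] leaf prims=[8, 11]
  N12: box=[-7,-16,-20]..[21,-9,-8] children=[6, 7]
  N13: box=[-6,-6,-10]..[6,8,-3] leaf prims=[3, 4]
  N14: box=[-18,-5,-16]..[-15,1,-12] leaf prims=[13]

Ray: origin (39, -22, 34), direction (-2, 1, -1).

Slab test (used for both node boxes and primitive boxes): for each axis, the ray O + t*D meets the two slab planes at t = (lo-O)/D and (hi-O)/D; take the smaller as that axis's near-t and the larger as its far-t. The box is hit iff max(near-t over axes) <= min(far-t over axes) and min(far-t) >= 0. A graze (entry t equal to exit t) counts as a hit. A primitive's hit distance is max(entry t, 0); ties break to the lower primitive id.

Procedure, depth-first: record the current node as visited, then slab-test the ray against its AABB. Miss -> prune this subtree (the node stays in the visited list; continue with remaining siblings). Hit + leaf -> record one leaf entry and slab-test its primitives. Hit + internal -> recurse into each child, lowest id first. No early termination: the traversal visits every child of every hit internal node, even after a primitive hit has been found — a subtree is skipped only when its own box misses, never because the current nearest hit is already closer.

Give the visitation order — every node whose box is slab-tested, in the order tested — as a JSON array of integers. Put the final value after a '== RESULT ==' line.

Walk:
N0 x:[9,29] y:[4,45] z:[15,54] -> hit [15,29], descend [1, 10]
  N1 x:[21/2,29] y:[16,45] z:[26,50] -> hit [26,29], descend [3, 9]
    N3 x:[21/2,45/2] y:[16,45] z:[29,44] -> miss, prune
    N9 x:[25,29] y:[17,34] z:[26,50] -> hit [26,29], descend [4, 14]
      N4 x:[25,29] y:[21,34] z:[26,47] -> hit [26,29] leaf, test {P1(miss), P6(miss)}
      N14 x:[27,57/2] y:[17,23] z:[46,50] -> miss, prune
  N10 x:[9,49/2] y:[4,17] z:[15,54] -> hit [15,17], descend [2, 12]
    N2 x:[10,49/2] y:[4,17] z:[15,40] -> hit [15,17], descend [8, 11]
      N8 x:[18,49/2] y:[4,16] z:[16,40] -> miss, prune
      N11 x:[10,15] y:[11,17] z:[15,17] -> hit [15,15] leaf, test {P8@t=15, P11(miss)}
    N12 x:[9,23] y:[6,13] z:[42,54] -> miss, prune

order=[0, 1, 3, 9, 4, 14, 10, 2, 8, 11, 12]  |boxes|=11  |leaves|=2  hit=P8

== RESULT ==
[0, 1, 3, 9, 4, 14, 10, 2, 8, 11, 12]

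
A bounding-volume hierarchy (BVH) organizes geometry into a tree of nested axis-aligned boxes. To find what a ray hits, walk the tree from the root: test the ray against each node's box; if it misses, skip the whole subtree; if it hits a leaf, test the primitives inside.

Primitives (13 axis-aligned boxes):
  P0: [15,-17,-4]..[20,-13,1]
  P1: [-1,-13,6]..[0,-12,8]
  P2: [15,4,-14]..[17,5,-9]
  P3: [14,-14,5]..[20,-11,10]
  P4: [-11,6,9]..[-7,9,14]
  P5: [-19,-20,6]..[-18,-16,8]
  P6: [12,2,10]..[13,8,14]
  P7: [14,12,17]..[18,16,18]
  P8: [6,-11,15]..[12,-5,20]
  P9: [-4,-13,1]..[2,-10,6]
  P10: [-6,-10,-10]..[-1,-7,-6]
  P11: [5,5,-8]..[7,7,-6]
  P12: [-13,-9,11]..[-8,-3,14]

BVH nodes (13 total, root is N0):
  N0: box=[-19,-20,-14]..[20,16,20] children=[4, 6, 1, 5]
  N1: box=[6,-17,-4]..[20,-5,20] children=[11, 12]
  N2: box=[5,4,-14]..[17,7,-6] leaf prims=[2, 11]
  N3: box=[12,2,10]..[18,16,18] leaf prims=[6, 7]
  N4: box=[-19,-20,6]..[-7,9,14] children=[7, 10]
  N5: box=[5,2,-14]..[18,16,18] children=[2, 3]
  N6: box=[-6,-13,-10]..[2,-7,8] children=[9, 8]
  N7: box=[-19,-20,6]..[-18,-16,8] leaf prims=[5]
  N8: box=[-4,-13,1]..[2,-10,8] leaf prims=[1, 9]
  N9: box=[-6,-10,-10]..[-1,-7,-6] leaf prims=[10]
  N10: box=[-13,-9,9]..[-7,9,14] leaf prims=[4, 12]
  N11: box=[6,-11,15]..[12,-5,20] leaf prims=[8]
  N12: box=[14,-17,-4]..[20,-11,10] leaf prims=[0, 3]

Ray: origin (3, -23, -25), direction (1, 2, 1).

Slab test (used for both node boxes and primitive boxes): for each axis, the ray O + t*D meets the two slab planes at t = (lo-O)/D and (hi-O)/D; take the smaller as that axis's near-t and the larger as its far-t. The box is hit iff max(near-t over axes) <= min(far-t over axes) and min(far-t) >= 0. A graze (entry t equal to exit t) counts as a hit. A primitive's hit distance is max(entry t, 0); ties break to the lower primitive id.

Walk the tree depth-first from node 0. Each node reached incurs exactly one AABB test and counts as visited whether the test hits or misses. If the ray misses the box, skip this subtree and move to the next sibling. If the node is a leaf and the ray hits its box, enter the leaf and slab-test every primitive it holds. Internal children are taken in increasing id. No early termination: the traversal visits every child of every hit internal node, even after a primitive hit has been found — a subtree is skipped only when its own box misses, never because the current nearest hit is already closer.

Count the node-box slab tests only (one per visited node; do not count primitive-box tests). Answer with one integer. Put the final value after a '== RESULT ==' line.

Trace the traversal:
N0 x:[-22,17] y:[3/2,39/2] z:[11,45] -> hit [11,17], descend [1, 4, 5, 6]
  N1 x:[3,17] y:[3,9] z:[21,45] -> miss, prune
  N4 x:[-22,-10] y:[3/2,16] z:[31,39] -> miss, prune
  N5 x:[2,15] y:[25/2,39/2] z:[11,43] -> hit [25/2,15], descend [2, 3]
    N2 x:[2,14] y:[27/2,15] z:[11,19] -> hit [27/2,14] leaf, test {P2@t=27/2, P11(miss)}
    N3 x:[9,15] y:[25/2,39/2] z:[35,43] -> miss, prune
  N6 x:[-9,-1] y:[5,8] z:[15,33] -> miss, prune

order=[0, 1, 4, 5, 2, 3, 6]  |boxes|=7  |leaves|=1  hit=P2

== RESULT ==
7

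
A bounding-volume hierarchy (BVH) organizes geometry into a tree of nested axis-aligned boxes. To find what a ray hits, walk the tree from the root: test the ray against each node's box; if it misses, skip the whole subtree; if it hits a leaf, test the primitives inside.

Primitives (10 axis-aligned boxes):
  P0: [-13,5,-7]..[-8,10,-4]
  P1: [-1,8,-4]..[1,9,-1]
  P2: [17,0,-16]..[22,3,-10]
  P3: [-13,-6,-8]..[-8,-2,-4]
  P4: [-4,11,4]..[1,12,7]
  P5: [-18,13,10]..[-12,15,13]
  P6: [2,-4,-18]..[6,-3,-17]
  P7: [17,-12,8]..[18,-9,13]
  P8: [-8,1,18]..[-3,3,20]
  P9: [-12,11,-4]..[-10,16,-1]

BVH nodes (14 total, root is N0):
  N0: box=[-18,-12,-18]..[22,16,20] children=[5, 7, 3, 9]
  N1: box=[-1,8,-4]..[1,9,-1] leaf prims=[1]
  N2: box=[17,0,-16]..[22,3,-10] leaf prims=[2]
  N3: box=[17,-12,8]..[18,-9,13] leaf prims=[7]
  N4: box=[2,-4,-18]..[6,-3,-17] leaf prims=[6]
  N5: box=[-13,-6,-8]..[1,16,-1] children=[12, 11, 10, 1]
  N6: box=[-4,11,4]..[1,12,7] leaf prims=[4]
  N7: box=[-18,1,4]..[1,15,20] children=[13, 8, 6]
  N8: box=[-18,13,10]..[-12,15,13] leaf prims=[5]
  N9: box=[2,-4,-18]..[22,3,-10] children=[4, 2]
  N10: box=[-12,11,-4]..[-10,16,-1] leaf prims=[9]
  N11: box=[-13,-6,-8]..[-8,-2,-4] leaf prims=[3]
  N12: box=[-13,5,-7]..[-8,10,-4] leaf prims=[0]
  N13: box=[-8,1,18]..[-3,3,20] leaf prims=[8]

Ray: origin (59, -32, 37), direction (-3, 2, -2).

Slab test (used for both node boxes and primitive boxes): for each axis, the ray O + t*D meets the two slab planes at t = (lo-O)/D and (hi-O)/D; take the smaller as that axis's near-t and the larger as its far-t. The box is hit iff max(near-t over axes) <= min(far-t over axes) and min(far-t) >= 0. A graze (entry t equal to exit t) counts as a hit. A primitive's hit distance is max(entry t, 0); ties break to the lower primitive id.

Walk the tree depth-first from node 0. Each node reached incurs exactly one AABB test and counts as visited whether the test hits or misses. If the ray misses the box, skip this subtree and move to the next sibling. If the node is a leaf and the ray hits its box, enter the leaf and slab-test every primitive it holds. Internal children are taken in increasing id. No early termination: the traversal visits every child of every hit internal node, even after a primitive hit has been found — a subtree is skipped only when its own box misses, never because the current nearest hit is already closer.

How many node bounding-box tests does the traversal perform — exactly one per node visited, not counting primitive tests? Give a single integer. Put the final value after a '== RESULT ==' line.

Walk:
N0 x:[37/3,77/3] y:[10,24] z:[17/2,55/2] -> hit [37/3,24], descend [3, 5, 7, 9]
  N3 x:[41/3,14] y:[10,23/2] z:[12,29/2] -> miss, prune
  N5 x:[58/3,24] y:[13,24] z:[19,45/2] -> hit [58/3,45/2], descend [1, 10, 11, 12]
    N1 x:[58/3,20] y:[20,41/2] z:[19,41/2] -> hit [20,20] leaf, test {P1@t=20}
    N10 x:[23,71/3] y:[43/2,24] z:[19,41/2] -> miss, prune
    N11 x:[67/3,24] y:[13,15] z:[41/2,45/2] -> miss, prune
    N12 x:[67/3,24] y:[37/2,21] z:[41/2,22] -> miss, prune
  N7 x:[58/3,77/3] y:[33/2,47/2] z:[17/2,33/2] -> miss, prune
  N9 x:[37/3,19] y:[14,35/2] z:[47/2,55/2] -> miss, prune

Visited [0, 3, 5, 1, 10, 11, 12, 7, 9]. Tests: 9 box, 1 leaf. Nearest: P1.

== RESULT ==
9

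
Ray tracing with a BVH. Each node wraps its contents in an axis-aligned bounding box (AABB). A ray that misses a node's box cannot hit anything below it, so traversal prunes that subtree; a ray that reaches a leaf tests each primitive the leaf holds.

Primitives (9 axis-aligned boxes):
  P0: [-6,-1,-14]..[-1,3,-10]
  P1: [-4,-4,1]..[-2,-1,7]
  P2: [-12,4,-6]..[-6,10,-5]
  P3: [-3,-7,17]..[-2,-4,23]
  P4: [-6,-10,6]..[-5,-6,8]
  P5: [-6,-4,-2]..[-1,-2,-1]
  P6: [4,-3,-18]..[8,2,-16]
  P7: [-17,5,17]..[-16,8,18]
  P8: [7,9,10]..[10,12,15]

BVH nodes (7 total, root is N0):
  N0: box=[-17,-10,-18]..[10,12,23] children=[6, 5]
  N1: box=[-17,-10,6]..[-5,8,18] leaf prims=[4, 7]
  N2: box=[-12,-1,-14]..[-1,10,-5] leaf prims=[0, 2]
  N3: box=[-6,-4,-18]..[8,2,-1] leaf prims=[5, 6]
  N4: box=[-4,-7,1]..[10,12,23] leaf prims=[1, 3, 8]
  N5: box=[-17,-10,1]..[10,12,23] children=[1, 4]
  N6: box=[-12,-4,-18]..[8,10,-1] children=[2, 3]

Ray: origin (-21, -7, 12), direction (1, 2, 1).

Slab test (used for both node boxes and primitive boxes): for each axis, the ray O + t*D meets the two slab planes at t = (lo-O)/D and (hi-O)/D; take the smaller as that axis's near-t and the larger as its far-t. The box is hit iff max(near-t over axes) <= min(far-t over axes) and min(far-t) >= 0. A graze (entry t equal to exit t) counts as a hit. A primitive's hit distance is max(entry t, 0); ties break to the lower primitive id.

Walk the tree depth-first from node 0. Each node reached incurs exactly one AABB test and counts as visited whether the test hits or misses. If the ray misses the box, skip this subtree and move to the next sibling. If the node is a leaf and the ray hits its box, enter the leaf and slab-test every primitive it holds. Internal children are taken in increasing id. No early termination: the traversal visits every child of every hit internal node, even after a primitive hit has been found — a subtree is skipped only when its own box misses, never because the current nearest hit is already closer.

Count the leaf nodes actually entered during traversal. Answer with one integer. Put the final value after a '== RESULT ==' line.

Trace the traversal:
N0 x:[4,31] y:[-3/2,19/2] z:[-30,11] -> hit [4,19/2], descend [5, 6]
  N5 x:[4,31] y:[-3/2,19/2] z:[-11,11] -> hit [4,19/2], descend [1, 4]
    N1 x:[4,16] y:[-3/2,15/2] z:[-6,6] -> hit [4,6] leaf, test {P4(miss), P7(miss)}
    N4 x:[17,31] y:[0,19/2] z:[-11,11] -> miss, prune
  N6 x:[9,29] y:[3/2,17/2] z:[-30,-13] -> miss, prune

Visited [0, 5, 1, 4, 6]. Tests: 5 box, 1 leaf. Nearest: miss.

== RESULT ==
1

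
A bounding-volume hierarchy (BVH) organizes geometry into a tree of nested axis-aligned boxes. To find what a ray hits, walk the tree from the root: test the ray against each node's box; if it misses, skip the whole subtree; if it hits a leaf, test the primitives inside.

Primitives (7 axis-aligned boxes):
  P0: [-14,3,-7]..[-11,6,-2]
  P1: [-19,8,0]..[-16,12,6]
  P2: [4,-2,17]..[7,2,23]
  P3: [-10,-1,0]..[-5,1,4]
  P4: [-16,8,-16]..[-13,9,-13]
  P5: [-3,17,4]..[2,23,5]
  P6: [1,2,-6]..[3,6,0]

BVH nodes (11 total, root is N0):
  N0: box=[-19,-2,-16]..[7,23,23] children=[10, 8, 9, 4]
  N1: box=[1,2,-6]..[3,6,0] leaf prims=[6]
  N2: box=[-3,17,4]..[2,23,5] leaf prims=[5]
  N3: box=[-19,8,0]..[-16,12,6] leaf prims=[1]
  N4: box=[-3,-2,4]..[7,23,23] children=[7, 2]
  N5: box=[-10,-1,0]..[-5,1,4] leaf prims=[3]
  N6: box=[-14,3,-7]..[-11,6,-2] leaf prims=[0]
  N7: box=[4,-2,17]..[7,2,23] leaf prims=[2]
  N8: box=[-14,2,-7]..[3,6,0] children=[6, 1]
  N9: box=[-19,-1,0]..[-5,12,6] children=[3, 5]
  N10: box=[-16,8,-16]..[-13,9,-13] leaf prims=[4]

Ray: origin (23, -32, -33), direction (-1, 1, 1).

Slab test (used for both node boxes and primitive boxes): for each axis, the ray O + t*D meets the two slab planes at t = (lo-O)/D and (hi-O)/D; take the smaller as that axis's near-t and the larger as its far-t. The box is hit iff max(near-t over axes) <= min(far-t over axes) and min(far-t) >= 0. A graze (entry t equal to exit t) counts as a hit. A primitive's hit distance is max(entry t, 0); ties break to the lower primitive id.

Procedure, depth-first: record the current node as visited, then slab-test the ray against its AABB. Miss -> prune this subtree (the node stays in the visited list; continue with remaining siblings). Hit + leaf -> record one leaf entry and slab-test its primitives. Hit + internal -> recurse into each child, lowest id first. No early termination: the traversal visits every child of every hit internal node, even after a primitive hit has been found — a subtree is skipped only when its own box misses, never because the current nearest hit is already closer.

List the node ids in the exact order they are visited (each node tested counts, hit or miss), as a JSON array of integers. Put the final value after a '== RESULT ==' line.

Traverse from the root:
N0 x:[16,42] y:[30,55] z:[17,56] -> hit [30,42], descend [4, 8, 9, 10]
  N4 x:[16,26] y:[30,55] z:[37,56] -> miss, prune
  N8 x:[20,37] y:[34,38] z:[26,33] -> miss, prune
  N9 x:[28,42] y:[31,44] z:[33,39] -> hit [33,39], descend [3, 5]
    N3 x:[39,42] y:[40,44] z:[33,39] -> miss, prune
    N5 x:[28,33] y:[31,33] z:[33,37] -> hit [33,33] leaf, test {P3@t=33}
  N10 x:[36,39] y:[40,41] z:[17,20] -> miss, prune

Summary -> nodes [0, 4, 8, 9, 3, 5, 10]; box-tests=7; leaf-entries=1; first=P3

== RESULT ==
[0, 4, 8, 9, 3, 5, 10]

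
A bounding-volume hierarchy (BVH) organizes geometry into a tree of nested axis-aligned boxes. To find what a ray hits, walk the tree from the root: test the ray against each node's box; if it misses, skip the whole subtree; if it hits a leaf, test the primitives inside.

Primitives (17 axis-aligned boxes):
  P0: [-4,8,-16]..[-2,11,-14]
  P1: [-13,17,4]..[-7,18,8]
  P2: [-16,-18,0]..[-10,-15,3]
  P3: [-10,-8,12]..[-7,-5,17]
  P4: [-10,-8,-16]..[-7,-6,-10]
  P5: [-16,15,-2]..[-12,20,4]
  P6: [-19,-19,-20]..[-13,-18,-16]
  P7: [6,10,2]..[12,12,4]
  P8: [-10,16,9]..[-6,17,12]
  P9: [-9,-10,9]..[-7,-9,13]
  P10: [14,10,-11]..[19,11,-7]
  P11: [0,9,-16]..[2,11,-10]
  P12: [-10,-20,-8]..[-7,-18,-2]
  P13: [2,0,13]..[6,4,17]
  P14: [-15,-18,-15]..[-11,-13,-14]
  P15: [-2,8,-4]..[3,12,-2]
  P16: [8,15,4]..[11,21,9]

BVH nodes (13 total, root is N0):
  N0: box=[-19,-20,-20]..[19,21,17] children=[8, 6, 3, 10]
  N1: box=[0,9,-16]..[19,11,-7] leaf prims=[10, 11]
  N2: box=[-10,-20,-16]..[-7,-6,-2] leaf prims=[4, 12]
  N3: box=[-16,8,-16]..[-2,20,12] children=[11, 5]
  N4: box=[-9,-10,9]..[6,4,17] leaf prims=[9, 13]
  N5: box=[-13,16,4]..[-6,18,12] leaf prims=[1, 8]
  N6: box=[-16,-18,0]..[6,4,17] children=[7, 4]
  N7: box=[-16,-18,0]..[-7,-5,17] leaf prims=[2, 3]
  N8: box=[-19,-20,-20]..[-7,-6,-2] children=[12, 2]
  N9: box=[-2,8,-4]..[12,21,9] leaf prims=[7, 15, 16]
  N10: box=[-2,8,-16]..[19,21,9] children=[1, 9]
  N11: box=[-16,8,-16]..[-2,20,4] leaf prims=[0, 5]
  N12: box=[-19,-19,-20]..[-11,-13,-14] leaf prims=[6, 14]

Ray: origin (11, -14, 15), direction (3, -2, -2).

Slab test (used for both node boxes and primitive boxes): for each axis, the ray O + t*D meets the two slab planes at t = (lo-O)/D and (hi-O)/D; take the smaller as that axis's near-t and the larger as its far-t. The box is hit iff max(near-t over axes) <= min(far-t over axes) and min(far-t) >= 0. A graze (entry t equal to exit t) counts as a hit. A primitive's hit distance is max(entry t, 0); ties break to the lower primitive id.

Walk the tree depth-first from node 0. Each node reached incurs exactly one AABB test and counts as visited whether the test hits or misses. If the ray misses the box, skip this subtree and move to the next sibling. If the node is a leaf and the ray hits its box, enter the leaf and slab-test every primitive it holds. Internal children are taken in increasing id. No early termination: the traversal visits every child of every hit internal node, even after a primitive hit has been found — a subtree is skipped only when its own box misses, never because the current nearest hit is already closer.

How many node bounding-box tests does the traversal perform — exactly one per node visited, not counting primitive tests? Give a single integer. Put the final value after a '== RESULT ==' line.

Trace the traversal:
N0 x:[-10,8/3] y:[-35/2,3] z:[-1,35/2] -> hit [-1,8/3], descend [3, 6, 8, 10]
  N3 x:[-9,-13/3] y:[-17,-11] z:[3/2,31/2] -> miss, prune
  N6 x:[-9,-5/3] y:[-9,2] z:[-1,15/2] -> miss, prune
  N8 x:[-10,-6] y:[-4,3] z:[17/2,35/2] -> miss, prune
  N10 x:[-13/3,8/3] y:[-35/2,-11] z:[3,31/2] -> miss, prune

order=[0, 3, 6, 8, 10]  |boxes|=5  |leaves|=0  hit=miss

== RESULT ==
5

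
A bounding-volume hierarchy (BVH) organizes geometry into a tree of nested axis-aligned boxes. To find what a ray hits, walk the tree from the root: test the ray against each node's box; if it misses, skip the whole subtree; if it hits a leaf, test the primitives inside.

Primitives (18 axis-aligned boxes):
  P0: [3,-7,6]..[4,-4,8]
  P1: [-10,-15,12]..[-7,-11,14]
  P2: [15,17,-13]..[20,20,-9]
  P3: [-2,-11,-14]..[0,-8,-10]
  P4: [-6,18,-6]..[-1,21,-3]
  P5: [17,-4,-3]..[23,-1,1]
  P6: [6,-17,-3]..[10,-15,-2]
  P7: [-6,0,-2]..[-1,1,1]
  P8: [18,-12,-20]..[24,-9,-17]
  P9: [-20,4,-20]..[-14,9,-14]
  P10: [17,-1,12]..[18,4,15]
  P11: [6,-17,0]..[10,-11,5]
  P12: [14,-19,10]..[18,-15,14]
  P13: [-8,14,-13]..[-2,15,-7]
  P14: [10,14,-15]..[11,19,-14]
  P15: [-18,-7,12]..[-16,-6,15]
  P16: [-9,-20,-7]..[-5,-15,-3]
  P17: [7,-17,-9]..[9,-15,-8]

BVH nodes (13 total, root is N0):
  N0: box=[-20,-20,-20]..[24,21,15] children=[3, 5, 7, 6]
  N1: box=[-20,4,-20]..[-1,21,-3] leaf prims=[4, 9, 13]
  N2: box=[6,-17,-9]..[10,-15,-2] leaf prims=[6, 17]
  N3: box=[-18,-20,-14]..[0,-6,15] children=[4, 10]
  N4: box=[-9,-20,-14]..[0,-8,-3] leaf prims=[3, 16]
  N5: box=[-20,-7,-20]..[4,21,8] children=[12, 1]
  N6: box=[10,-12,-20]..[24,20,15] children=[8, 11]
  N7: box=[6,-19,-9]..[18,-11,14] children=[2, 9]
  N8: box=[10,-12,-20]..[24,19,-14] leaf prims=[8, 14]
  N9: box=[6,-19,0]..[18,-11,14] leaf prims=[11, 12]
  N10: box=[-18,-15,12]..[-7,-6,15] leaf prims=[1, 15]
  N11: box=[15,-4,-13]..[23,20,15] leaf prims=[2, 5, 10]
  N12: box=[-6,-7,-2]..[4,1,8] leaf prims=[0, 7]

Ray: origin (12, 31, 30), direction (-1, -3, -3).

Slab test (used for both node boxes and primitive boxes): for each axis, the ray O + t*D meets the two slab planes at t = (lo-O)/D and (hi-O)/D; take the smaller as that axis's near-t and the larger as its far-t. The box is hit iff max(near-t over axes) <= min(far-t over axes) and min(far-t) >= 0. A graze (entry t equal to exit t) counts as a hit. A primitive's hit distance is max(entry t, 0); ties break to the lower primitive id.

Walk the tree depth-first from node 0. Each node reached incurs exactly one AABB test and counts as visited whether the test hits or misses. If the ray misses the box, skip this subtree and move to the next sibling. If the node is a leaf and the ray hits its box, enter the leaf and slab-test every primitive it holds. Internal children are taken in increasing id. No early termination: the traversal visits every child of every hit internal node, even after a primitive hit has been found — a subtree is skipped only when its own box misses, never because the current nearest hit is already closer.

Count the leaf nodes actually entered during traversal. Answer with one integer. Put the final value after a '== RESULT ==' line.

Walk:
N0 x:[-12,32] y:[10/3,17] z:[5,50/3] -> hit [5,50/3], descend [3, 5, 6, 7]
  N3 x:[12,30] y:[37/3,17] z:[5,44/3] -> hit [37/3,44/3], descend [4, 10]
    N4 x:[12,21] y:[13,17] z:[11,44/3] -> hit [13,44/3] leaf, test {P3@t=40/3, P16(miss)}
    N10 x:[19,30] y:[37/3,46/3] z:[5,6] -> miss, prune
  N5 x:[8,32] y:[10/3,38/3] z:[22/3,50/3] -> hit [8,38/3], descend [1, 12]
    N1 x:[13,32] y:[10/3,9] z:[11,50/3] -> miss, prune
    N12 x:[8,18] y:[10,38/3] z:[22/3,32/3] -> hit [10,32/3] leaf, test {P0(miss), P7(miss)}
  N6 x:[-12,2] y:[11/3,43/3] z:[5,50/3] -> miss, prune
  N7 x:[-6,6] y:[14,50/3] z:[16/3,13] -> miss, prune

Summary -> nodes [0, 3, 4, 10, 5, 1, 12, 6, 7]; box-tests=9; leaf-entries=2; first=P3

== RESULT ==
2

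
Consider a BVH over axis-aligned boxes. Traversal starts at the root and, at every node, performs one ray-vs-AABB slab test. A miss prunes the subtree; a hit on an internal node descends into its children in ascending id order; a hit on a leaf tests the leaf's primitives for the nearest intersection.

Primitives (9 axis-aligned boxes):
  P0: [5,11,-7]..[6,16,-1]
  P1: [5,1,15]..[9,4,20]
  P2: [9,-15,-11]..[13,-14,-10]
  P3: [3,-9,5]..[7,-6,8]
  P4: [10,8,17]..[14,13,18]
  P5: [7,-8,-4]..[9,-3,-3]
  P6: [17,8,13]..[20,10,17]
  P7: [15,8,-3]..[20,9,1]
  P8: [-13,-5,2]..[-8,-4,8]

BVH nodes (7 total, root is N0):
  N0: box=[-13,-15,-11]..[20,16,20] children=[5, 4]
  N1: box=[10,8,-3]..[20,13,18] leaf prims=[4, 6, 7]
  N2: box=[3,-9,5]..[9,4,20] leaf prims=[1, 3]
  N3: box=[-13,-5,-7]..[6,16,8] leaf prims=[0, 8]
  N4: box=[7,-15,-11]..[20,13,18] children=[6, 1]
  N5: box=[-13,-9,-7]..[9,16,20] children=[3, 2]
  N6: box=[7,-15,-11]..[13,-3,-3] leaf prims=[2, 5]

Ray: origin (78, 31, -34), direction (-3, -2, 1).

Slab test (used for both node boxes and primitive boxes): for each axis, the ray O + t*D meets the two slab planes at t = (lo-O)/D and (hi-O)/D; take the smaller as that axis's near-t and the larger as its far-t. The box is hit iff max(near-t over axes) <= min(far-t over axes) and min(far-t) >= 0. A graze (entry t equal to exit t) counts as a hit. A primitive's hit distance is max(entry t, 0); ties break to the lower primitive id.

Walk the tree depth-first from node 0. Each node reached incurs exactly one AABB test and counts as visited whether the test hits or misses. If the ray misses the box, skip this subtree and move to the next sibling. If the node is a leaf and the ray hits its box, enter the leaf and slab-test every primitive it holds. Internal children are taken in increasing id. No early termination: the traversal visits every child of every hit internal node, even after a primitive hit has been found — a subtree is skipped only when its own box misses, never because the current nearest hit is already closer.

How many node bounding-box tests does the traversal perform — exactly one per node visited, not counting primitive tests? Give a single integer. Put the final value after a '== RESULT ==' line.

Traverse from the root:
N0 x:[58/3,91/3] y:[15/2,23] z:[23,54] -> hit [23,23], descend [4, 5]
  N4 x:[58/3,71/3] y:[9,23] z:[23,52] -> hit [23,23], descend [1, 6]
    N1 x:[58/3,68/3] y:[9,23/2] z:[31,52] -> miss, prune
    N6 x:[65/3,71/3] y:[17,23] z:[23,31] -> hit [23,23] leaf, test {P2@t=23, P5(miss)}
  N5 x:[23,91/3] y:[15/2,20] z:[27,54] -> miss, prune

order=[0, 4, 1, 6, 5]  |boxes|=5  |leaves|=1  hit=P2

== RESULT ==
5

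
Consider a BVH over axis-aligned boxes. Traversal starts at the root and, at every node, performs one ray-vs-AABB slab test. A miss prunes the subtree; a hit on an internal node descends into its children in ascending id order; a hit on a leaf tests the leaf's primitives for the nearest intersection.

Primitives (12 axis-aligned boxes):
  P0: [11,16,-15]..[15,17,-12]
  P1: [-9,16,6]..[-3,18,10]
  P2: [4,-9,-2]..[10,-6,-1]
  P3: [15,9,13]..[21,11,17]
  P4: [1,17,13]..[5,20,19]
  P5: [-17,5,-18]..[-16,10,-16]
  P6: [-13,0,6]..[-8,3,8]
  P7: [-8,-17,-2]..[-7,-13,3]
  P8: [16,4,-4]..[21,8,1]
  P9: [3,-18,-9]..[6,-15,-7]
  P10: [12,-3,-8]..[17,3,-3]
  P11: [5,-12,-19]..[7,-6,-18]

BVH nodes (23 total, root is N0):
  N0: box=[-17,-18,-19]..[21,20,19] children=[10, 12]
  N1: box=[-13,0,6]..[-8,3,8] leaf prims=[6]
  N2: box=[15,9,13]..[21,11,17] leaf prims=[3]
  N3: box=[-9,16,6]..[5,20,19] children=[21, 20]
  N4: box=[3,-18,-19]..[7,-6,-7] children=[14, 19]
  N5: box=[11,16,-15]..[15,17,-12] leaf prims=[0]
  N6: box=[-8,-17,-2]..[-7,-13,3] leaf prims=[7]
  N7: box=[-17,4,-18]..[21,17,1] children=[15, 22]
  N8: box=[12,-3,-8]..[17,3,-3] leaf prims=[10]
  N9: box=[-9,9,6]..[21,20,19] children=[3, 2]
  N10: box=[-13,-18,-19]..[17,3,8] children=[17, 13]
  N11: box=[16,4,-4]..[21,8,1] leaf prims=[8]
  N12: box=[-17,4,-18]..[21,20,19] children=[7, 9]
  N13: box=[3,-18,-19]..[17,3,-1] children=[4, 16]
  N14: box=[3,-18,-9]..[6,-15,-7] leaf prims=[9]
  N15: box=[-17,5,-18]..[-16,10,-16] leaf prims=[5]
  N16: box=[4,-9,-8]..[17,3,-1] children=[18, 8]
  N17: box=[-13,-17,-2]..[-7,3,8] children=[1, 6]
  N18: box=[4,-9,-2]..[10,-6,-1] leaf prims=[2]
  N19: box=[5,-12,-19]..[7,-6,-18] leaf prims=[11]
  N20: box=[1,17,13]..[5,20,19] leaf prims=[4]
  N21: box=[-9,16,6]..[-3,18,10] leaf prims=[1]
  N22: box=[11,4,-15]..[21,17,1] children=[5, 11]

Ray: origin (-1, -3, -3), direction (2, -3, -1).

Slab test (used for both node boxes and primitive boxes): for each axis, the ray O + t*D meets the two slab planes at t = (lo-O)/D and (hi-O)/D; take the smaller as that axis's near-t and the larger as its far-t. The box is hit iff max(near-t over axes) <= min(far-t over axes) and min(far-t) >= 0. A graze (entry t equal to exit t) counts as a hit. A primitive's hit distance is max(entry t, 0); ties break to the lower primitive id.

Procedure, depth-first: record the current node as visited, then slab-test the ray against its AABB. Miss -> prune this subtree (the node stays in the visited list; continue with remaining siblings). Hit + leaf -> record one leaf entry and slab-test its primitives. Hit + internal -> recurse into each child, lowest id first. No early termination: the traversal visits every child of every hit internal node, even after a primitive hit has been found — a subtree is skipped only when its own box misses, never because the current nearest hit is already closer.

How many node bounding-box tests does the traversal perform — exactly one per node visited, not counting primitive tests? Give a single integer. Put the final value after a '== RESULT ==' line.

Trace the traversal:
N0 x:[-8,11] y:[-23/3,5] z:[-22,16] -> hit [-23/3,5], descend [10, 12]
  N10 x:[-6,9] y:[-2,5] z:[-11,16] -> hit [-2,5], descend [13, 17]
    N13 x:[2,9] y:[-2,5] z:[-2,16] -> hit [2,5], descend [4, 16]
      N4 x:[2,4] y:[1,5] z:[4,16] -> hit [4,4], descend [14, 19]
        N14 x:[2,7/2] y:[4,5] z:[4,6] -> miss, prune
        N19 x:[3,4] y:[1,3] z:[15,16] -> miss, prune
      N16 x:[5/2,9] y:[-2,2] z:[-2,5] -> miss, prune
    N17 x:[-6,-3] y:[-2,14/3] z:[-11,-1] -> miss, prune
  N12 x:[-8,11] y:[-23/3,-7/3] z:[-22,15] -> miss, prune

order=[0, 10, 13, 4, 14, 19, 16, 17, 12]  |boxes|=9  |leaves|=0  hit=miss

== RESULT ==
9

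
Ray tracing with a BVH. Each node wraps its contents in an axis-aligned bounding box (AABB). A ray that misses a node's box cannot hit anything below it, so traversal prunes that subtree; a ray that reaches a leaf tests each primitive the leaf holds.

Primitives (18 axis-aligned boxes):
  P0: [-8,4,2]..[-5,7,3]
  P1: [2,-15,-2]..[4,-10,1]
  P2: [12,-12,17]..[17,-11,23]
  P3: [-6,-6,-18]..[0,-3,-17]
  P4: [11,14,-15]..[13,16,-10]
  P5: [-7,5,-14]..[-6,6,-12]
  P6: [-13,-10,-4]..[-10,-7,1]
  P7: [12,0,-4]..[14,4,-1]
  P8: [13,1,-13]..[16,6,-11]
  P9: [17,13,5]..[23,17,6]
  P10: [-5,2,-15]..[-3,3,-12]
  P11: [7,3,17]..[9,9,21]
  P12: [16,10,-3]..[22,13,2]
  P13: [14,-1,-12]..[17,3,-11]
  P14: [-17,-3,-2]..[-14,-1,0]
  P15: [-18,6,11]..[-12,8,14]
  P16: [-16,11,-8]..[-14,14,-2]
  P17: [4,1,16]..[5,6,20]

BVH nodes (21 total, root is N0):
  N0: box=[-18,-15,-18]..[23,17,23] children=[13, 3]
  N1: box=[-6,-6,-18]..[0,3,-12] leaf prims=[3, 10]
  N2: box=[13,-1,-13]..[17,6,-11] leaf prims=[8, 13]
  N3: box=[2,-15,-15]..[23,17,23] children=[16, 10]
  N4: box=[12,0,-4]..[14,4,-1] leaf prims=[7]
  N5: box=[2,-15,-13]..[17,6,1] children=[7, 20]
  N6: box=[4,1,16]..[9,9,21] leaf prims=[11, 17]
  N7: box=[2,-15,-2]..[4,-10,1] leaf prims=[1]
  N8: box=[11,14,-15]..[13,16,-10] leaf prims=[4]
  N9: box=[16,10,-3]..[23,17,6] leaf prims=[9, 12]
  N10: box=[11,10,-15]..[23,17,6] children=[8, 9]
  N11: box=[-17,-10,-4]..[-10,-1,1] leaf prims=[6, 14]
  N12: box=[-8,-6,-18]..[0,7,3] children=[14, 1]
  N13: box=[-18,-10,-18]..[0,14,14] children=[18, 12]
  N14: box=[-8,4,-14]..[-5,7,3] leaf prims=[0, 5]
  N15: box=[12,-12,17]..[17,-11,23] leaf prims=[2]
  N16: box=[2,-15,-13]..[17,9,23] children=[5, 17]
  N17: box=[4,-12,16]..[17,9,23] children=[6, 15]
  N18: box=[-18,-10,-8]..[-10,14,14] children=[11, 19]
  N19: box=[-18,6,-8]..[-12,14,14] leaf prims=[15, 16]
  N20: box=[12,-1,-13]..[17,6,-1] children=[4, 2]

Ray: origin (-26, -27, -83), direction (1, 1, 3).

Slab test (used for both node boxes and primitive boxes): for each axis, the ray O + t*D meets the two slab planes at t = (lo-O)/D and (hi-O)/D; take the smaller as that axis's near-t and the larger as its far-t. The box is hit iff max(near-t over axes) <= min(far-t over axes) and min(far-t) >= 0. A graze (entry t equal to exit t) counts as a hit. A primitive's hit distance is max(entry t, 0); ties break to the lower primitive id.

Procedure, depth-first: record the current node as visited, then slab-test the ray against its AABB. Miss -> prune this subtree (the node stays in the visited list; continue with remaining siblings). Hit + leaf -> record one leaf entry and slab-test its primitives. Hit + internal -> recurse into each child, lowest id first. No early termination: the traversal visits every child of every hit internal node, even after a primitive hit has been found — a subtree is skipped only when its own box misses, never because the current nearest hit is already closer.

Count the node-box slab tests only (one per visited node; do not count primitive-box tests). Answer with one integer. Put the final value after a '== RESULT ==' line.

Traverse from the root:
N0 x:[8,49] y:[12,44] z:[65/3,106/3] -> hit [65/3,106/3], descend [3, 13]
  N3 x:[28,49] y:[12,44] z:[68/3,106/3] -> hit [28,106/3], descend [10, 16]
    N10 x:[37,49] y:[37,44] z:[68/3,89/3] -> miss, prune
    N16 x:[28,43] y:[12,36] z:[70/3,106/3] -> hit [28,106/3], descend [5, 17]
      N5 x:[28,43] y:[12,33] z:[70/3,28] -> hit [28,28], descend [7, 20]
        N7 x:[28,30] y:[12,17] z:[27,28] -> miss, prune
        N20 x:[38,43] y:[26,33] z:[70/3,82/3] -> miss, prune
      N17 x:[30,43] y:[15,36] z:[33,106/3] -> hit [33,106/3], descend [6, 15]
        N6 x:[30,35] y:[28,36] z:[33,104/3] -> hit [33,104/3] leaf, test {P11@t=100/3, P17(miss)}
        N15 x:[38,43] y:[15,16] z:[100/3,106/3] -> miss, prune
  N13 x:[8,26] y:[17,41] z:[65/3,97/3] -> hit [65/3,26], descend [12, 18]
    N12 x:[18,26] y:[21,34] z:[65/3,86/3] -> hit [65/3,26], descend [1, 14]
      N1 x:[20,26] y:[21,30] z:[65/3,71/3] -> hit [65/3,71/3] leaf, test {P3@t=65/3, P10(miss)}
      N14 x:[18,21] y:[31,34] z:[23,86/3] -> miss, prune
    N18 x:[8,16] y:[17,41] z:[25,97/3] -> miss, prune

order=[0, 3, 10, 16, 5, 7, 20, 17, 6, 15, 13, 12, 1, 14, 18]  |boxes|=15  |leaves|=2  hit=P3

== RESULT ==
15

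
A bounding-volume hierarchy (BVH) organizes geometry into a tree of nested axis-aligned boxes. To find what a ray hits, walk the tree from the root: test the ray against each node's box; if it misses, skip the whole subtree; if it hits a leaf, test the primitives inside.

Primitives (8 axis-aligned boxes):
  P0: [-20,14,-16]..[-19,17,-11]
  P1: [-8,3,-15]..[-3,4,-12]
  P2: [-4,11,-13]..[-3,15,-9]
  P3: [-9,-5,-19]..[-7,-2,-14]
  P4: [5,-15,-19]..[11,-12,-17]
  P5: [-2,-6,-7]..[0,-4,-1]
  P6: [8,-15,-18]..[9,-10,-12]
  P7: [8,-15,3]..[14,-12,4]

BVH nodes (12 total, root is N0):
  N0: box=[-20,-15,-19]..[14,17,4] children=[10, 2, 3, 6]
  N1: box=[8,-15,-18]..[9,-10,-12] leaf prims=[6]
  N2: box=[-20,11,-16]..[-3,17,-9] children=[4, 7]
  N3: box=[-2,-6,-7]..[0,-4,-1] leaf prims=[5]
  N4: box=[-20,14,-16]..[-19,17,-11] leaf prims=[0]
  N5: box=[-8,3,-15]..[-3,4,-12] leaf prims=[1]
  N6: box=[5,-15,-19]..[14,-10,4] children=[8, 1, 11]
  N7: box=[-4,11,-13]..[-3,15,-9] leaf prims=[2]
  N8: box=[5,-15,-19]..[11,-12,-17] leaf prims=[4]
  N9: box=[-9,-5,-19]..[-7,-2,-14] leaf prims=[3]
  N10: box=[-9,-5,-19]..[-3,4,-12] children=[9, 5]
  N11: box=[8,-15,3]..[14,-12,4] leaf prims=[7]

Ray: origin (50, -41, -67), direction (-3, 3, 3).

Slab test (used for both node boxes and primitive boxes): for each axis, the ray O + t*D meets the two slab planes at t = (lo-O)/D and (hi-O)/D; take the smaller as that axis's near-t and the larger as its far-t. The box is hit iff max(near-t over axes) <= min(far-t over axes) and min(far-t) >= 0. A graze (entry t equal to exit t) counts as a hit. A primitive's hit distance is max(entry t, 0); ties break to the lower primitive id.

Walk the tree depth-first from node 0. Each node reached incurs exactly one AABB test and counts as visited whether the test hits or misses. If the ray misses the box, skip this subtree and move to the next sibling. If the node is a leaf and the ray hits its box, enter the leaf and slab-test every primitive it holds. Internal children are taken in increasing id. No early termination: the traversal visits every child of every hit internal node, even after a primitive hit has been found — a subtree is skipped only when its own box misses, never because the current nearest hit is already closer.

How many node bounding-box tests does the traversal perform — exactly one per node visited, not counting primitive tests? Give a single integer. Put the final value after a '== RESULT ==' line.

Traverse from the root:
N0 x:[12,70/3] y:[26/3,58/3] z:[16,71/3] -> hit [16,58/3], descend [2, 3, 6, 10]
  N2 x:[53/3,70/3] y:[52/3,58/3] z:[17,58/3] -> hit [53/3,58/3], descend [4, 7]
    N4 x:[23,70/3] y:[55/3,58/3] z:[17,56/3] -> miss, prune
    N7 x:[53/3,18] y:[52/3,56/3] z:[18,58/3] -> hit [18,18] leaf, test {P2@t=18}
  N3 x:[50/3,52/3] y:[35/3,37/3] z:[20,22] -> miss, prune
  N6 x:[12,15] y:[26/3,31/3] z:[16,71/3] -> miss, prune
  N10 x:[53/3,59/3] y:[12,15] z:[16,55/3] -> miss, prune

order=[0, 2, 4, 7, 3, 6, 10]  |boxes|=7  |leaves|=1  hit=P2

== RESULT ==
7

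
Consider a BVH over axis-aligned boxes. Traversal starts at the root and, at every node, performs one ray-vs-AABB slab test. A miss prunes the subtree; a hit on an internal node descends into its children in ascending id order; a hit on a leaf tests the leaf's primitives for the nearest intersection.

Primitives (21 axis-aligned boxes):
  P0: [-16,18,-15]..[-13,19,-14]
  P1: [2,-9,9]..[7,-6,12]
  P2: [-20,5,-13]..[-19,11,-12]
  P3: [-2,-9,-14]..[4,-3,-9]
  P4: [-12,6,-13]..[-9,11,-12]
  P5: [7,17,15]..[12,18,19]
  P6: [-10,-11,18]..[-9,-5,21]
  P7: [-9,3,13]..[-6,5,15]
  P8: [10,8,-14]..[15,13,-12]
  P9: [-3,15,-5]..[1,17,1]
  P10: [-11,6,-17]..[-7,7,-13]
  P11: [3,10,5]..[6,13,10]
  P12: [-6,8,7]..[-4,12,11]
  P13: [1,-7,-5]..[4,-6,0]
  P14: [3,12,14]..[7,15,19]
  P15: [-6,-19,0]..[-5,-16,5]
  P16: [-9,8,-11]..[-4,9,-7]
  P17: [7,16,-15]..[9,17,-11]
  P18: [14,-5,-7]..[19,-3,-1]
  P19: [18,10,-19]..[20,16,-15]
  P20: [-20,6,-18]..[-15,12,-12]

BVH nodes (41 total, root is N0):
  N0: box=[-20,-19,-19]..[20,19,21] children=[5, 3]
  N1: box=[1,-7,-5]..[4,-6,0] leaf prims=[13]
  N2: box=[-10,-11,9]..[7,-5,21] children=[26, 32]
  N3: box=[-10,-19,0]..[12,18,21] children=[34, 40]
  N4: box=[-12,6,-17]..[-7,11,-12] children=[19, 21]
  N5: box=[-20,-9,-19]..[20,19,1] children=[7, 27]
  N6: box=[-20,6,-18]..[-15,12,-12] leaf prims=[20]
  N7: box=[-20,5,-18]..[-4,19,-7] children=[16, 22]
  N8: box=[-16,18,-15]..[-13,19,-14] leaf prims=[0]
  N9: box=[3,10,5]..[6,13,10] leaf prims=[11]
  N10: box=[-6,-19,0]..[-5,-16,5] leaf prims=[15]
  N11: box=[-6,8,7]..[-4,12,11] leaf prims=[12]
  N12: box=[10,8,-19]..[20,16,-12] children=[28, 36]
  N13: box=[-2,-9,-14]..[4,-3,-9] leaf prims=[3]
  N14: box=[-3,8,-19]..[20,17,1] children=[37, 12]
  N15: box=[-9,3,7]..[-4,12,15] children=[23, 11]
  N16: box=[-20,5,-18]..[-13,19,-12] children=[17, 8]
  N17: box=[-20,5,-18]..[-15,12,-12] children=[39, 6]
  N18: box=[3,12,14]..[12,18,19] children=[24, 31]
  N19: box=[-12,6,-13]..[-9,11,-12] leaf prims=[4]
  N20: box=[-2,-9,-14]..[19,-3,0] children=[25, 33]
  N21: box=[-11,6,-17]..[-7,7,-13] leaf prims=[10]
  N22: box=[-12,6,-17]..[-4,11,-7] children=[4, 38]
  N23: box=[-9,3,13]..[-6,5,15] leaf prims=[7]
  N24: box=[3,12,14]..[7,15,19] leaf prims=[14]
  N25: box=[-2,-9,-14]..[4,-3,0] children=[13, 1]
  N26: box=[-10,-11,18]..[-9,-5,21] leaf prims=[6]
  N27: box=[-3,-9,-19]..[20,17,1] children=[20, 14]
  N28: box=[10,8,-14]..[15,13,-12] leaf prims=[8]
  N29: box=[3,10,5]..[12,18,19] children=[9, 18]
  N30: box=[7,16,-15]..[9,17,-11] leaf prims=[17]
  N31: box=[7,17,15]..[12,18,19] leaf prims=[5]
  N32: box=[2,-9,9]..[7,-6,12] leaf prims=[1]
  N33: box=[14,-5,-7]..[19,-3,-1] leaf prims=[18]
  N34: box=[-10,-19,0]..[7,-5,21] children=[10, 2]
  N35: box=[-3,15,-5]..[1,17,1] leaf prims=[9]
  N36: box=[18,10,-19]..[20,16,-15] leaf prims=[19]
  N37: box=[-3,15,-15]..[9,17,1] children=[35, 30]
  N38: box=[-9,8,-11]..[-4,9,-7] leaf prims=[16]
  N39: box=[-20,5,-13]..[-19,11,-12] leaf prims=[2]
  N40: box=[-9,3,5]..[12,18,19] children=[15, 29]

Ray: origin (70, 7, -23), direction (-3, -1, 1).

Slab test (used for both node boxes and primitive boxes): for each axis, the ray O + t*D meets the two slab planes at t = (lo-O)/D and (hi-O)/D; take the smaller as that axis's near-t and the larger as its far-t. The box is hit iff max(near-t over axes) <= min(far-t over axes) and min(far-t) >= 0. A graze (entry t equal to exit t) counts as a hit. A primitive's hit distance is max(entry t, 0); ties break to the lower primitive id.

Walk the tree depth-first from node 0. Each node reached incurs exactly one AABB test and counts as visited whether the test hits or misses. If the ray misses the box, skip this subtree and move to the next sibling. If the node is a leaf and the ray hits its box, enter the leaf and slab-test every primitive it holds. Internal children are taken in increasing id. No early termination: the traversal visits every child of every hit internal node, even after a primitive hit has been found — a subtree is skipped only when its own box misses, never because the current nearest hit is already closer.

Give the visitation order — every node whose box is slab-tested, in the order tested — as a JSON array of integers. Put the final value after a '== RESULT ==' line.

Walk:
N0 x:[50/3,30] y:[-12,26] z:[4,44] -> hit [50/3,26], descend [3, 5]
  N3 x:[58/3,80/3] y:[-11,26] z:[23,44] -> hit [23,26], descend [34, 40]
    N34 x:[21,80/3] y:[12,26] z:[23,44] -> hit [23,26], descend [2, 10]
      N2 x:[21,80/3] y:[12,18] z:[32,44] -> miss, prune
      N10 x:[25,76/3] y:[23,26] z:[23,28] -> hit [25,76/3] leaf, test {P15@t=25}
    N40 x:[58/3,79/3] y:[-11,4] z:[28,42] -> miss, prune
  N5 x:[50/3,30] y:[-12,16] z:[4,24] -> miss, prune

Summary -> nodes [0, 3, 34, 2, 10, 40, 5]; box-tests=7; leaf-entries=1; first=P15

== RESULT ==
[0, 3, 34, 2, 10, 40, 5]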